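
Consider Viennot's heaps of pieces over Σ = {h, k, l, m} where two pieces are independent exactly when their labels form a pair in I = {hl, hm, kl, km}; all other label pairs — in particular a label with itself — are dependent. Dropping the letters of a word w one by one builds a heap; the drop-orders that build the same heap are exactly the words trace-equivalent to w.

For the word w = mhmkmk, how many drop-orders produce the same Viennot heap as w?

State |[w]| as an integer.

20

0(m) covers ∅
1(h) covers ∅
2(m) covers 0:m
3(k) covers 1:h
4(m) covers 2:m
5(k) covers 3:k
floor of heap: 0:m, 1:h
completions by unplaced set U, small U first (add the entries for U minus each lowest piece of U):
  |U|=1: {4}:1  {5}:1
  |U|=2: {2,4}:1  {3,5}:1  {4,5}:2
  |U|=3: {0,2,4}:1  {1,3,5}:1  {2,4,5}:3  {3,4,5}:3
  |U|=4: {0,2,4,5}:4  {1,3,4,5}:4  {2,3,4,5}:6
  start at 0(m): 10
  start at 1(h): 10
sum over floor = 20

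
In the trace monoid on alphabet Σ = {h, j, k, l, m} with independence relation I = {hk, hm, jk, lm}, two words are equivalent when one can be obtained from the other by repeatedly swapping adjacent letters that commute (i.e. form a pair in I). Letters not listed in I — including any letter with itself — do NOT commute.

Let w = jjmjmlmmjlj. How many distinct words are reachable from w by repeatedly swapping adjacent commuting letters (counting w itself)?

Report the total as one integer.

drop 0:j onto floor
drop 1:j onto {0:j}
drop 2:m onto {1:j}
drop 3:j onto {2:m}
drop 4:m onto {3:j}
drop 5:l onto {3:j}
drop 6:m onto {4:m}
drop 7:m onto {6:m}
drop 8:j onto {5:l, 7:m}
drop 9:l onto {8:j}
drop 10:j onto {9:l}
ground layer = {0:j}
drop-orders for the pieces not yet dropped (sum over which currently-grounded one goes next):
  1 to go: {10} 1
  2 to go: {9,10} 1
  3 to go: {8,9,10} 1
  4 to go: {5,8,9,10} 1  {7,8,9,10} 1
  5 to go: {5,7,8,9,10} 2  {6,7,8,9,10} 1
  6 to go: {4,6,7,8,9,10} 1  {5,6,7,8,9,10} 3
  7 to go: {4,5,6,7,8,9,10} 4
  8 to go: {3,4,5,6,7,8,9,10} 4
  9 to go: {2,3,4,5,6,7,8,9,10} 4
  if 0:j drops first: 4 orders

4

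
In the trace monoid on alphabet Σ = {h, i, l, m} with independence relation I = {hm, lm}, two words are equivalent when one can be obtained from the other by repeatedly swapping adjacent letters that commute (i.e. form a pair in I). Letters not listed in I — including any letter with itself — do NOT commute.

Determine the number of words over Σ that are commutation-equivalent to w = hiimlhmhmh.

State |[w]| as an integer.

drop 0:h onto floor
drop 1:i onto {0:h}
drop 2:i onto {1:i}
drop 3:m onto {2:i}
drop 4:l onto {2:i}
drop 5:h onto {4:l}
drop 6:m onto {3:m}
drop 7:h onto {5:h}
drop 8:m onto {6:m}
drop 9:h onto {7:h}
ground layer = {0:h}
drop-orders for the pieces not yet dropped (sum over which currently-grounded one goes next):
  1 to go: {8} 1  {9} 1
  2 to go: {6,8} 1  {7,9} 1  {8,9} 2
  3 to go: {3,6,8} 1  {5,7,9} 1  {6,8,9} 3  {7,8,9} 3
  4 to go: {3,6,8,9} 4  {4,5,7,9} 1  {5,7,8,9} 4  {6,7,8,9} 6
  5 to go: {3,6,7,8,9} 10  {4,5,7,8,9} 5  {5,6,7,8,9} 10
  6 to go: {3,5,6,7,8,9} 20  {4,5,6,7,8,9} 15
  7 to go: {3,4,5,6,7,8,9} 35
  8 to go: {2,3,4,5,6,7,8,9} 35
  if 0:h drops first: 35 orders

35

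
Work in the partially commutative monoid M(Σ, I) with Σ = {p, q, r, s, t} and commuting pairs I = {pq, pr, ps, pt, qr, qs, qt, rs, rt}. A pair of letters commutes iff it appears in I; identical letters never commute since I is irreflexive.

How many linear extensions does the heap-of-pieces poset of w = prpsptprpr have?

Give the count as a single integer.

0(p) covers ∅
1(r) covers ∅
2(p) covers 0:p
3(s) covers ∅
4(p) covers 2:p
5(t) covers 3:s
6(p) covers 4:p
7(r) covers 1:r
8(p) covers 6:p
9(r) covers 7:r
floor of heap: 0:p, 1:r, 3:s
completions by unplaced set U, small U first (add the entries for U minus each lowest piece of U):
  |U|=1: {5}:1  {8}:1  {9}:1
  |U|=2: {3,5}:1  {5,8}:2  {5,9}:2  {6,8}:1  {7,9}:1  {8,9}:2
  |U|=3: {1,7,9}:1  {3,5,8}:3  {3,5,9}:3  {4,6,8}:1  {5,6,8}:3  {5,7,9}:3  {5,8,9}:6  {6,8,9}:3  {7,8,9}:3
  |U|=4: {1,5,7,9}:4  {1,7,8,9}:4  {2,4,6,8}:1  {3,5,6,8}:6  {3,5,7,9}:6  {3,5,8,9}:12  {4,5,6,8}:4  {4,6,8,9}:4  {5,6,8,9}:12  {5,7,8,9}:12  {6,7,8,9}:6
  |U|=5: {0,2,4,6,8}:1  {1,3,5,7,9}:10  {1,5,7,8,9}:20  {1,6,7,8,9}:10  {2,4,5,6,8}:5  {2,4,6,8,9}:5  {3,4,5,6,8}:10  {3,5,6,8,9}:30  {3,5,7,8,9}:30  {4,5,6,8,9}:20  {4,6,7,8,9}:10  {5,6,7,8,9}:30
  |U|=6: {0,2,4,5,6,8}:6  {0,2,4,6,8,9}:6  {1,3,5,7,8,9}:60  {1,4,6,7,8,9}:20  {1,5,6,7,8,9}:60  {2,3,4,5,6,8}:15  {2,4,5,6,8,9}:30  {2,4,6,7,8,9}:15  {3,4,5,6,8,9}:60  {3,5,6,7,8,9}:90  {4,5,6,7,8,9}:60
  |U|=7: {0,2,3,4,5,6,8}:21  {0,2,4,5,6,8,9}:42  {0,2,4,6,7,8,9}:21  {1,2,4,6,7,8,9}:35  {1,3,5,6,7,8,9}:210  {1,4,5,6,7,8,9}:140  {2,3,4,5,6,8,9}:105  {2,4,5,6,7,8,9}:105  {3,4,5,6,7,8,9}:210
  |U|=8: {0,1,2,4,6,7,8,9}:56  {0,2,3,4,5,6,8,9}:168  {0,2,4,5,6,7,8,9}:168  {1,2,4,5,6,7,8,9}:280  {1,3,4,5,6,7,8,9}:560  {2,3,4,5,6,7,8,9}:420
  start at 0(p): 1260
  start at 1(r): 756
  start at 3(s): 504
sum over floor = 2520

2520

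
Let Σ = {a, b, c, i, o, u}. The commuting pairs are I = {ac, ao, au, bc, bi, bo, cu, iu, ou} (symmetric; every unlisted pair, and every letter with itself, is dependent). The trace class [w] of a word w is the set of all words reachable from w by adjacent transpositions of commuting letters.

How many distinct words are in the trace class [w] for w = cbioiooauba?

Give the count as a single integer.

262

drop 0:c onto floor
drop 1:b onto floor
drop 2:i onto {0:c}
drop 3:o onto {2:i}
drop 4:i onto {3:o}
drop 5:o onto {4:i}
drop 6:o onto {5:o}
drop 7:a onto {1:b, 4:i}
drop 8:u onto {1:b}
drop 9:b onto {7:a, 8:u}
drop 10:a onto {9:b}
ground layer = {0:c, 1:b}
drop-orders for the pieces not yet dropped (sum over which currently-grounded one goes next):
  1 to go: {6} 1  {10} 1
  2 to go: {5,6} 1  {6,10} 2  {9,10} 1
  3 to go: {5,6,10} 3  {6,9,10} 3  {7,9,10} 1  {8,9,10} 1
  4 to go: {5,6,9,10} 6  {6,7,9,10} 4  {6,8,9,10} 4  {7,8,9,10} 2
  5 to go: {1,7,8,9,10} 2  {5,6,7,9,10} 10  {5,6,8,9,10} 10  {6,7,8,9,10} 10
  6 to go: {1,6,7,8,9,10} 12  {4,5,6,7,9,10} 10  {5,6,7,8,9,10} 30
  7 to go: {1,5,6,7,8,9,10} 42  {3,4,5,6,7,9,10} 10  {4,5,6,7,8,9,10} 40
  8 to go: {1,4,5,6,7,8,9,10} 82  {2,3,4,5,6,7,9,10} 10  {3,4,5,6,7,8,9,10} 50
  9 to go: {0,2,3,4,5,6,7,9,10} 10  {1,3,4,5,6,7,8,9,10} 132  {2,3,4,5,6,7,8,9,10} 60
  if 0:c drops first: 192 orders
  if 1:b drops first: 70 orders
heap linearizations: 262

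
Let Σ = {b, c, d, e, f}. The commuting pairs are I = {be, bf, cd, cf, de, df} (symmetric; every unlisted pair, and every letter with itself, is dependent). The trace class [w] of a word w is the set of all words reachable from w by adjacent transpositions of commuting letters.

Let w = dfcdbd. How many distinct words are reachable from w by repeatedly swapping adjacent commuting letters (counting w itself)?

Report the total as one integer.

#0=d has no predecessor
#1=f has no predecessor
#2=c has no predecessor
#3=d depends on [0:d]
#4=b depends on [2:c, 3:d]
#5=d depends on [4:b]
sources: [0:d, 1:f, 2:c]
N(rest) = Σ N(rest − s) over sources s of rest; N(one piece) = 1:
  size 1 → [1]=1  [5]=1
  size 2 → [1,5]=2  [4,5]=1
  size 3 → [1,4,5]=3  [2,4,5]=1  [3,4,5]=1
  size 4 → [0,3,4,5]=1  [1,2,4,5]=4  [1,3,4,5]=4  [2,3,4,5]=2
  first=0(d) contributes 10
  first=1(f) contributes 3
  first=2(c) contributes 5
|[w]| = 18

18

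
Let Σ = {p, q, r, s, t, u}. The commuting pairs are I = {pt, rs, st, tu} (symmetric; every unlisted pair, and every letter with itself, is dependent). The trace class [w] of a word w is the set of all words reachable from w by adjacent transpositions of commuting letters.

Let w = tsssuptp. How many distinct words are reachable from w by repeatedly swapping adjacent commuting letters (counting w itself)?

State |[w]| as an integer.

28

#0=t has no predecessor
#1=s has no predecessor
#2=s depends on [1:s]
#3=s depends on [2:s]
#4=u depends on [3:s]
#5=p depends on [4:u]
#6=t depends on [0:t]
#7=p depends on [5:p]
sources: [0:t, 1:s]
N(rest) = Σ N(rest − s) over sources s of rest; N(one piece) = 1:
  size 1 → [6]=1  [7]=1
  size 2 → [0,6]=1  [5,7]=1  [6,7]=2
  size 3 → [0,6,7]=3  [4,5,7]=1  [5,6,7]=3
  size 4 → [0,5,6,7]=6  [3,4,5,7]=1  [4,5,6,7]=4
  size 5 → [0,4,5,6,7]=10  [2,3,4,5,7]=1  [3,4,5,6,7]=5
  size 6 → [0,3,4,5,6,7]=15  [1,2,3,4,5,7]=1  [2,3,4,5,6,7]=6
  first=0(t) contributes 7
  first=1(s) contributes 21
|[w]| = 28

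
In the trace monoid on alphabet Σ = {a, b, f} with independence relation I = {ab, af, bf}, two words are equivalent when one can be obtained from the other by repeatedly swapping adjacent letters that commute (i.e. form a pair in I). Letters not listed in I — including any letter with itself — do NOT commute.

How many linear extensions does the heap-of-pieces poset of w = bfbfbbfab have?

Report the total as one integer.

504

#0=b has no predecessor
#1=f has no predecessor
#2=b depends on [0:b]
#3=f depends on [1:f]
#4=b depends on [2:b]
#5=b depends on [4:b]
#6=f depends on [3:f]
#7=a has no predecessor
#8=b depends on [5:b]
sources: [0:b, 1:f, 7:a]
N(rest) = Σ N(rest − s) over sources s of rest; N(one piece) = 1:
  size 1 → [6]=1  [7]=1  [8]=1
  size 2 → [3,6]=1  [5,8]=1  [6,7]=2  [6,8]=2  [7,8]=2
  size 3 → [1,3,6]=1  [3,6,7]=3  [3,6,8]=3  [4,5,8]=1  [5,6,8]=3  [5,7,8]=3  [6,7,8]=6
  size 4 → [1,3,6,7]=4  [1,3,6,8]=4  [2,4,5,8]=1  [3,5,6,8]=6  [3,6,7,8]=12  [4,5,6,8]=4  [4,5,7,8]=4  [5,6,7,8]=12
  size 5 → [0,2,4,5,8]=1  [1,3,5,6,8]=10  [1,3,6,7,8]=20  [2,4,5,6,8]=5  [2,4,5,7,8]=5  [3,4,5,6,8]=10  [3,5,6,7,8]=30  [4,5,6,7,8]=20
  size 6 → [0,2,4,5,6,8]=6  [0,2,4,5,7,8]=6  [1,3,4,5,6,8]=20  [1,3,5,6,7,8]=60  [2,3,4,5,6,8]=15  [2,4,5,6,7,8]=30  [3,4,5,6,7,8]=60
  size 7 → [0,2,3,4,5,6,8]=21  [0,2,4,5,6,7,8]=42  [1,2,3,4,5,6,8]=35  [1,3,4,5,6,7,8]=140  [2,3,4,5,6,7,8]=105
  first=0(b) contributes 280
  first=1(f) contributes 168
  first=7(a) contributes 56
|[w]| = 504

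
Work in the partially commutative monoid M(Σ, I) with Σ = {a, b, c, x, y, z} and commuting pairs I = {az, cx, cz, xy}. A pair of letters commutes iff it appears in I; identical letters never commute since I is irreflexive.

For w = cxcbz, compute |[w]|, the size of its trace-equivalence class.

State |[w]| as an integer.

3

0(c) covers ∅
1(x) covers ∅
2(c) covers 0:c
3(b) covers 1:x, 2:c
4(z) covers 3:b
floor of heap: 0:c, 1:x
completions by unplaced set U, small U first (add the entries for U minus each lowest piece of U):
  |U|=1: {4}:1
  |U|=2: {3,4}:1
  |U|=3: {1,3,4}:1  {2,3,4}:1
  start at 0(c): 2
  start at 1(x): 1
sum over floor = 3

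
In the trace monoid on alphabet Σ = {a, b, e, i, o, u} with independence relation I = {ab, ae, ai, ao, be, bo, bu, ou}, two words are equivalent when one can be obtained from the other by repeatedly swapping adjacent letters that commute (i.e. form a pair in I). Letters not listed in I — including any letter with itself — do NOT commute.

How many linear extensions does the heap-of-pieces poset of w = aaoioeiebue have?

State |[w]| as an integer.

piece 0:a — minimal
piece 1:a rests on {0:a}
piece 2:o — minimal
piece 3:i rests on {2:o}
piece 4:o rests on {3:i}
piece 5:e rests on {4:o}
piece 6:i rests on {5:e}
piece 7:e rests on {6:i}
piece 8:b rests on {6:i}
piece 9:u rests on {1:a, 7:e}
piece 10:e rests on {9:u}
minimal pieces: {0:a, 2:o}
ways to finish when only these pieces remain (= sum over removing one remaining piece with nothing left below it):
  1 left: {8}→1  {10}→1
  2 left: {8,10}→2  {9,10}→1
  3 left: {1,9,10}→1  {7,9,10}→1  {8,9,10}→3
  4 left: {0,1,9,10}→1  {1,7,9,10}→2  {1,8,9,10}→4  {7,8,9,10}→4
  5 left: {0,1,7,9,10}→3  {0,1,8,9,10}→5  {1,7,8,9,10}→10  {6,7,8,9,10}→4
  6 left: {0,1,7,8,9,10}→18  {1,6,7,8,9,10}→14  {5,6,7,8,9,10}→4
  7 left: {0,1,6,7,8,9,10}→32  {1,5,6,7,8,9,10}→18  {4,5,6,7,8,9,10}→4
  8 left: {0,1,5,6,7,8,9,10}→50  {1,4,5,6,7,8,9,10}→22  {3,4,5,6,7,8,9,10}→4
  9 left: {0,1,4,5,6,7,8,9,10}→72  {1,3,4,5,6,7,8,9,10}→26  {2,3,4,5,6,7,8,9,10}→4
  placing 0:a first → 30 extensions
  placing 2:o first → 98 extensions
total linear extensions = 128

128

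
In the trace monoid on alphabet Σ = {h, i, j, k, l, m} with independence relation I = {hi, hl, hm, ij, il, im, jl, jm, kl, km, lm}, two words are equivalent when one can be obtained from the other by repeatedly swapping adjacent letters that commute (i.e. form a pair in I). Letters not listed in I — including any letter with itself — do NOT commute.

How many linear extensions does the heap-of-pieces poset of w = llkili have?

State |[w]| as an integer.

#0=l has no predecessor
#1=l depends on [0:l]
#2=k has no predecessor
#3=i depends on [2:k]
#4=l depends on [1:l]
#5=i depends on [3:i]
sources: [0:l, 2:k]
N(rest) = Σ N(rest − s) over sources s of rest; N(one piece) = 1:
  size 1 → [4]=1  [5]=1
  size 2 → [1,4]=1  [3,5]=1  [4,5]=2
  size 3 → [0,1,4]=1  [1,4,5]=3  [2,3,5]=1  [3,4,5]=3
  size 4 → [0,1,4,5]=4  [1,3,4,5]=6  [2,3,4,5]=4
  first=0(l) contributes 10
  first=2(k) contributes 10
|[w]| = 20

20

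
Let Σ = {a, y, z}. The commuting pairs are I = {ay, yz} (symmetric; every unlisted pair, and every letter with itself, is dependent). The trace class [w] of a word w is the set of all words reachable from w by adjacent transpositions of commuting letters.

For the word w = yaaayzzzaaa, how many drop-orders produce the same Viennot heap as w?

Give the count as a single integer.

55

drop 0:y onto floor
drop 1:a onto floor
drop 2:a onto {1:a}
drop 3:a onto {2:a}
drop 4:y onto {0:y}
drop 5:z onto {3:a}
drop 6:z onto {5:z}
drop 7:z onto {6:z}
drop 8:a onto {7:z}
drop 9:a onto {8:a}
drop 10:a onto {9:a}
ground layer = {0:y, 1:a}
drop-orders for the pieces not yet dropped (sum over which currently-grounded one goes next):
  1 to go: {4} 1  {10} 1
  2 to go: {0,4} 1  {4,10} 2  {9,10} 1
  3 to go: {0,4,10} 3  {4,9,10} 3  {8,9,10} 1
  4 to go: {0,4,9,10} 6  {4,8,9,10} 4  {7,8,9,10} 1
  5 to go: {0,4,8,9,10} 10  {4,7,8,9,10} 5  {6,7,8,9,10} 1
  6 to go: {0,4,7,8,9,10} 15  {4,6,7,8,9,10} 6  {5,6,7,8,9,10} 1
  7 to go: {0,4,6,7,8,9,10} 21  {3,5,6,7,8,9,10} 1  {4,5,6,7,8,9,10} 7
  8 to go: {0,4,5,6,7,8,9,10} 28  {2,3,5,6,7,8,9,10} 1  {3,4,5,6,7,8,9,10} 8
  9 to go: {0,3,4,5,6,7,8,9,10} 36  {1,2,3,5,6,7,8,9,10} 1  {2,3,4,5,6,7,8,9,10} 9
  if 0:y drops first: 10 orders
  if 1:a drops first: 45 orders
heap linearizations: 55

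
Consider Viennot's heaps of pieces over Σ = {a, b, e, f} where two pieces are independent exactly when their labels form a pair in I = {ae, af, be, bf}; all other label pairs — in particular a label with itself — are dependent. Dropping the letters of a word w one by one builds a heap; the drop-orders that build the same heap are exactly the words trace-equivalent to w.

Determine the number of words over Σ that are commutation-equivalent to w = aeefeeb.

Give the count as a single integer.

drop 0:a onto floor
drop 1:e onto floor
drop 2:e onto {1:e}
drop 3:f onto {2:e}
drop 4:e onto {3:f}
drop 5:e onto {4:e}
drop 6:b onto {0:a}
ground layer = {0:a, 1:e}
drop-orders for the pieces not yet dropped (sum over which currently-grounded one goes next):
  1 to go: {5} 1  {6} 1
  2 to go: {0,6} 1  {4,5} 1  {5,6} 2
  3 to go: {0,5,6} 3  {3,4,5} 1  {4,5,6} 3
  4 to go: {0,4,5,6} 6  {2,3,4,5} 1  {3,4,5,6} 4
  5 to go: {0,3,4,5,6} 10  {1,2,3,4,5} 1  {2,3,4,5,6} 5
  if 0:a drops first: 6 orders
  if 1:e drops first: 15 orders
heap linearizations: 21

21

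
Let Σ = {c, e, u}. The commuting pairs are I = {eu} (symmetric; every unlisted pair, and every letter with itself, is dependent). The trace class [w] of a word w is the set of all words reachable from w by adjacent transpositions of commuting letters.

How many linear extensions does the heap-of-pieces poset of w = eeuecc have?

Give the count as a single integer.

piece 0:e — minimal
piece 1:e rests on {0:e}
piece 2:u — minimal
piece 3:e rests on {1:e}
piece 4:c rests on {2:u, 3:e}
piece 5:c rests on {4:c}
minimal pieces: {0:e, 2:u}
ways to finish when only these pieces remain (= sum over removing one remaining piece with nothing left below it):
  1 left: {5}→1
  2 left: {4,5}→1
  3 left: {2,4,5}→1  {3,4,5}→1
  4 left: {1,3,4,5}→1  {2,3,4,5}→2
  placing 0:e first → 3 extensions
  placing 2:u first → 1 extensions
total linear extensions = 4

4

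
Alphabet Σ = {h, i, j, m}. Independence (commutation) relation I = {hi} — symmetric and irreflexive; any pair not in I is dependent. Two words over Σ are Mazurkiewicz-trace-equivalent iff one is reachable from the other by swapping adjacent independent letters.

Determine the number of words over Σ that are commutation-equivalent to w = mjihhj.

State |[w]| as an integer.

3

drop 0:m onto floor
drop 1:j onto {0:m}
drop 2:i onto {1:j}
drop 3:h onto {1:j}
drop 4:h onto {3:h}
drop 5:j onto {2:i, 4:h}
ground layer = {0:m}
drop-orders for the pieces not yet dropped (sum over which currently-grounded one goes next):
  1 to go: {5} 1
  2 to go: {2,5} 1  {4,5} 1
  3 to go: {2,4,5} 2  {3,4,5} 1
  4 to go: {2,3,4,5} 3
  if 0:m drops first: 3 orders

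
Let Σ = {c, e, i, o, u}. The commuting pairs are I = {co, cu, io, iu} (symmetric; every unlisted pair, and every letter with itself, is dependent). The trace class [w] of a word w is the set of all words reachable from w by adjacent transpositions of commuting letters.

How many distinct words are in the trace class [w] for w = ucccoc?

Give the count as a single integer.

15

piece 0:u — minimal
piece 1:c — minimal
piece 2:c rests on {1:c}
piece 3:c rests on {2:c}
piece 4:o rests on {0:u}
piece 5:c rests on {3:c}
minimal pieces: {0:u, 1:c}
ways to finish when only these pieces remain (= sum over removing one remaining piece with nothing left below it):
  1 left: {4}→1  {5}→1
  2 left: {0,4}→1  {3,5}→1  {4,5}→2
  3 left: {0,4,5}→3  {2,3,5}→1  {3,4,5}→3
  4 left: {0,3,4,5}→6  {1,2,3,5}→1  {2,3,4,5}→4
  placing 0:u first → 5 extensions
  placing 1:c first → 10 extensions
total linear extensions = 15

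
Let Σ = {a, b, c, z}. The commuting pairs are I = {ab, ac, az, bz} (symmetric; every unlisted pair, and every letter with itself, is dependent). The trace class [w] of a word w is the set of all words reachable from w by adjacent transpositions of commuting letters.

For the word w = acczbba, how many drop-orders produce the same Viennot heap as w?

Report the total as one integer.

drop 0:a onto floor
drop 1:c onto floor
drop 2:c onto {1:c}
drop 3:z onto {2:c}
drop 4:b onto {2:c}
drop 5:b onto {4:b}
drop 6:a onto {0:a}
ground layer = {0:a, 1:c}
drop-orders for the pieces not yet dropped (sum over which currently-grounded one goes next):
  1 to go: {3} 1  {5} 1  {6} 1
  2 to go: {0,6} 1  {3,5} 2  {3,6} 2  {4,5} 1  {5,6} 2
  3 to go: {0,3,6} 3  {0,5,6} 3  {3,4,5} 3  {3,5,6} 6  {4,5,6} 3
  4 to go: {0,3,5,6} 12  {0,4,5,6} 6  {2,3,4,5} 3  {3,4,5,6} 12
  5 to go: {0,3,4,5,6} 30  {1,2,3,4,5} 3  {2,3,4,5,6} 15
  if 0:a drops first: 18 orders
  if 1:c drops first: 45 orders
heap linearizations: 63

63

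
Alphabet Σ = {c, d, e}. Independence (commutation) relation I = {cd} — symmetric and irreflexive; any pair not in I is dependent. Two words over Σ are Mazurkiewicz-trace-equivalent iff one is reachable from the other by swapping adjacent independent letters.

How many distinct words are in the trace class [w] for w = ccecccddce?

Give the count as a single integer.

15

drop 0:c onto floor
drop 1:c onto {0:c}
drop 2:e onto {1:c}
drop 3:c onto {2:e}
drop 4:c onto {3:c}
drop 5:c onto {4:c}
drop 6:d onto {2:e}
drop 7:d onto {6:d}
drop 8:c onto {5:c}
drop 9:e onto {7:d, 8:c}
ground layer = {0:c}
drop-orders for the pieces not yet dropped (sum over which currently-grounded one goes next):
  1 to go: {9} 1
  2 to go: {7,9} 1  {8,9} 1
  3 to go: {5,8,9} 1  {6,7,9} 1  {7,8,9} 2
  4 to go: {4,5,8,9} 1  {5,7,8,9} 3  {6,7,8,9} 3
  5 to go: {3,4,5,8,9} 1  {4,5,7,8,9} 4  {5,6,7,8,9} 6
  6 to go: {3,4,5,7,8,9} 5  {4,5,6,7,8,9} 10
  7 to go: {3,4,5,6,7,8,9} 15
  8 to go: {2,3,4,5,6,7,8,9} 15
  if 0:c drops first: 15 orders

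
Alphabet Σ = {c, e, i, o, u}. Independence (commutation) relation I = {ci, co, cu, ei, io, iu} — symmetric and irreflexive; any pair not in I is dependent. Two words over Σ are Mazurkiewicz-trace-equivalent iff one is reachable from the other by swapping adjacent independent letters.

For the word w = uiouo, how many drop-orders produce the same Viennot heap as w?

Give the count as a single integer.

#0=u has no predecessor
#1=i has no predecessor
#2=o depends on [0:u]
#3=u depends on [2:o]
#4=o depends on [3:u]
sources: [0:u, 1:i]
N(rest) = Σ N(rest − s) over sources s of rest; N(one piece) = 1:
  size 1 → [1]=1  [4]=1
  size 2 → [1,4]=2  [3,4]=1
  size 3 → [1,3,4]=3  [2,3,4]=1
  first=0(u) contributes 4
  first=1(i) contributes 1
|[w]| = 5

5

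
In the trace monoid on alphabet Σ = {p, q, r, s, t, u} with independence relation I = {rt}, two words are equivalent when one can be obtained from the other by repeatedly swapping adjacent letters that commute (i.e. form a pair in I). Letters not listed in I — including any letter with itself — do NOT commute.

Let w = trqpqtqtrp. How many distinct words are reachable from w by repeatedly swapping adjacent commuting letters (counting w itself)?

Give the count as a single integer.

drop 0:t onto floor
drop 1:r onto floor
drop 2:q onto {0:t, 1:r}
drop 3:p onto {2:q}
drop 4:q onto {3:p}
drop 5:t onto {4:q}
drop 6:q onto {5:t}
drop 7:t onto {6:q}
drop 8:r onto {6:q}
drop 9:p onto {7:t, 8:r}
ground layer = {0:t, 1:r}
drop-orders for the pieces not yet dropped (sum over which currently-grounded one goes next):
  1 to go: {9} 1
  2 to go: {7,9} 1  {8,9} 1
  3 to go: {7,8,9} 2
  4 to go: {6,7,8,9} 2
  5 to go: {5,6,7,8,9} 2
  6 to go: {4,5,6,7,8,9} 2
  7 to go: {3,4,5,6,7,8,9} 2
  8 to go: {2,3,4,5,6,7,8,9} 2
  if 0:t drops first: 2 orders
  if 1:r drops first: 2 orders
heap linearizations: 4

4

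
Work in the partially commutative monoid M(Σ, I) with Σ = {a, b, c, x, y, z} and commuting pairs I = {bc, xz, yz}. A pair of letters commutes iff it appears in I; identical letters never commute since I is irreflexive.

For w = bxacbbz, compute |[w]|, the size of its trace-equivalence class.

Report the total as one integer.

drop 0:b onto floor
drop 1:x onto {0:b}
drop 2:a onto {1:x}
drop 3:c onto {2:a}
drop 4:b onto {2:a}
drop 5:b onto {4:b}
drop 6:z onto {3:c, 5:b}
ground layer = {0:b}
drop-orders for the pieces not yet dropped (sum over which currently-grounded one goes next):
  1 to go: {6} 1
  2 to go: {3,6} 1  {5,6} 1
  3 to go: {3,5,6} 2  {4,5,6} 1
  4 to go: {3,4,5,6} 3
  5 to go: {2,3,4,5,6} 3
  if 0:b drops first: 3 orders

3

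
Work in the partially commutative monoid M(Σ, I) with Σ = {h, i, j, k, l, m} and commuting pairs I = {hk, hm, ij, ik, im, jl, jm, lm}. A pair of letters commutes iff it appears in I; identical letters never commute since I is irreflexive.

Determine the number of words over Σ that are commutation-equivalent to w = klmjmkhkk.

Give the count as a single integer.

56

#0=k has no predecessor
#1=l depends on [0:k]
#2=m depends on [0:k]
#3=j depends on [0:k]
#4=m depends on [2:m]
#5=k depends on [1:l, 3:j, 4:m]
#6=h depends on [1:l, 3:j]
#7=k depends on [5:k]
#8=k depends on [7:k]
sources: [0:k]
N(rest) = Σ N(rest − s) over sources s of rest; N(one piece) = 1:
  size 1 → [6]=1  [8]=1
  size 2 → [6,8]=2  [7,8]=1
  size 3 → [5,7,8]=1  [6,7,8]=3
  size 4 → [4,5,7,8]=1  [5,6,7,8]=4
  size 5 → [1,5,6,7,8]=4  [2,4,5,7,8]=1  [3,5,6,7,8]=4  [4,5,6,7,8]=5
  size 6 → [1,3,5,6,7,8]=8  [1,4,5,6,7,8]=9  [2,4,5,6,7,8]=6  [3,4,5,6,7,8]=9
  size 7 → [1,2,4,5,6,7,8]=15  [1,3,4,5,6,7,8]=26  [2,3,4,5,6,7,8]=15
  first=0(k) contributes 56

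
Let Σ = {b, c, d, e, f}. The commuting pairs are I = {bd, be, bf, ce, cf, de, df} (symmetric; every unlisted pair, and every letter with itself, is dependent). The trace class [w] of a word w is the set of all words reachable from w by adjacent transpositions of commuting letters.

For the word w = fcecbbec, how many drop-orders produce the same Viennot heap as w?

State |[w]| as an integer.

#0=f has no predecessor
#1=c has no predecessor
#2=e depends on [0:f]
#3=c depends on [1:c]
#4=b depends on [3:c]
#5=b depends on [4:b]
#6=e depends on [2:e]
#7=c depends on [5:b]
sources: [0:f, 1:c]
N(rest) = Σ N(rest − s) over sources s of rest; N(one piece) = 1:
  size 1 → [6]=1  [7]=1
  size 2 → [2,6]=1  [5,7]=1  [6,7]=2
  size 3 → [0,2,6]=1  [2,6,7]=3  [4,5,7]=1  [5,6,7]=3
  size 4 → [0,2,6,7]=4  [2,5,6,7]=6  [3,4,5,7]=1  [4,5,6,7]=4
  size 5 → [0,2,5,6,7]=10  [1,3,4,5,7]=1  [2,4,5,6,7]=10  [3,4,5,6,7]=5
  size 6 → [0,2,4,5,6,7]=20  [1,3,4,5,6,7]=6  [2,3,4,5,6,7]=15
  first=0(f) contributes 21
  first=1(c) contributes 35
|[w]| = 56

56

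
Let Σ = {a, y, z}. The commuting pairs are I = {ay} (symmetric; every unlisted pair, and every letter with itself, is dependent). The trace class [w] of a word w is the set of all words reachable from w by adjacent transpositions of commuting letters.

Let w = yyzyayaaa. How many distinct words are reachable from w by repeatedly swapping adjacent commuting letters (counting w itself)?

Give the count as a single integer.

#0=y has no predecessor
#1=y depends on [0:y]
#2=z depends on [1:y]
#3=y depends on [2:z]
#4=a depends on [2:z]
#5=y depends on [3:y]
#6=a depends on [4:a]
#7=a depends on [6:a]
#8=a depends on [7:a]
sources: [0:y]
N(rest) = Σ N(rest − s) over sources s of rest; N(one piece) = 1:
  size 1 → [5]=1  [8]=1
  size 2 → [3,5]=1  [5,8]=2  [7,8]=1
  size 3 → [3,5,8]=3  [5,7,8]=3  [6,7,8]=1
  size 4 → [3,5,7,8]=6  [4,6,7,8]=1  [5,6,7,8]=4
  size 5 → [3,5,6,7,8]=10  [4,5,6,7,8]=5
  size 6 → [3,4,5,6,7,8]=15
  size 7 → [2,3,4,5,6,7,8]=15
  first=0(y) contributes 15

15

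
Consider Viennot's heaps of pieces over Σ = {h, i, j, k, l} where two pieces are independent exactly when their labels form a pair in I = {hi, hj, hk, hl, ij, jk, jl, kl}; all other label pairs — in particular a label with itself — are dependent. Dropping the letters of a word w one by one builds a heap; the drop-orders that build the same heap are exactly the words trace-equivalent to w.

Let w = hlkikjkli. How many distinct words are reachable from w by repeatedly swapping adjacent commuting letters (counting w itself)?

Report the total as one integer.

432

drop 0:h onto floor
drop 1:l onto floor
drop 2:k onto floor
drop 3:i onto {1:l, 2:k}
drop 4:k onto {3:i}
drop 5:j onto floor
drop 6:k onto {4:k}
drop 7:l onto {3:i}
drop 8:i onto {6:k, 7:l}
ground layer = {0:h, 1:l, 2:k, 5:j}
drop-orders for the pieces not yet dropped (sum over which currently-grounded one goes next):
  1 to go: {0} 1  {5} 1  {8} 1
  2 to go: {0,5} 2  {0,8} 2  {5,8} 2  {6,8} 1  {7,8} 1
  3 to go: {0,5,8} 6  {0,6,8} 3  {0,7,8} 3  {4,6,8} 1  {5,6,8} 3  {5,7,8} 3  {6,7,8} 2
  4 to go: {0,4,6,8} 4  {0,5,6,8} 12  {0,5,7,8} 12  {0,6,7,8} 8  {4,5,6,8} 4  {4,6,7,8} 3  {5,6,7,8} 8
  5 to go: {0,4,5,6,8} 20  {0,4,6,7,8} 15  {0,5,6,7,8} 40  {3,4,6,7,8} 3  {4,5,6,7,8} 15
  6 to go: {0,3,4,6,7,8} 18  {0,4,5,6,7,8} 90  {1,3,4,6,7,8} 3  {2,3,4,6,7,8} 3  {3,4,5,6,7,8} 18
  7 to go: {0,1,3,4,6,7,8} 21  {0,2,3,4,6,7,8} 21  {0,3,4,5,6,7,8} 126  {1,2,3,4,6,7,8} 6  {1,3,4,5,6,7,8} 21  {2,3,4,5,6,7,8} 21
  if 0:h drops first: 48 orders
  if 1:l drops first: 168 orders
  if 2:k drops first: 168 orders
  if 5:j drops first: 48 orders
heap linearizations: 432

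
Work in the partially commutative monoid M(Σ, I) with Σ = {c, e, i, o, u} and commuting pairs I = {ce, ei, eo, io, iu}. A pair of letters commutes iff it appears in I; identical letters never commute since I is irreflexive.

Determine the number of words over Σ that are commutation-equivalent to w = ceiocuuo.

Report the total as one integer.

10

#0=c has no predecessor
#1=e has no predecessor
#2=i depends on [0:c]
#3=o depends on [0:c]
#4=c depends on [2:i, 3:o]
#5=u depends on [1:e, 4:c]
#6=u depends on [5:u]
#7=o depends on [6:u]
sources: [0:c, 1:e]
N(rest) = Σ N(rest − s) over sources s of rest; N(one piece) = 1:
  size 1 → [7]=1
  size 2 → [6,7]=1
  size 3 → [5,6,7]=1
  size 4 → [1,5,6,7]=1  [4,5,6,7]=1
  size 5 → [1,4,5,6,7]=2  [2,4,5,6,7]=1  [3,4,5,6,7]=1
  size 6 → [1,2,4,5,6,7]=3  [1,3,4,5,6,7]=3  [2,3,4,5,6,7]=2
  first=0(c) contributes 8
  first=1(e) contributes 2
|[w]| = 10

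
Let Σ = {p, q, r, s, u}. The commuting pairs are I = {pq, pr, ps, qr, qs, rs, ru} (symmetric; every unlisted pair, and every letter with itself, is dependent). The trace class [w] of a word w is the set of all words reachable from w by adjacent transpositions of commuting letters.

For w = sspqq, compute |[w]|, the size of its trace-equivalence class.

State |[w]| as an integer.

30

piece 0:s — minimal
piece 1:s rests on {0:s}
piece 2:p — minimal
piece 3:q — minimal
piece 4:q rests on {3:q}
minimal pieces: {0:s, 2:p, 3:q}
ways to finish when only these pieces remain (= sum over removing one remaining piece with nothing left below it):
  1 left: {1}→1  {2}→1  {4}→1
  2 left: {0,1}→1  {1,2}→2  {1,4}→2  {2,4}→2  {3,4}→1
  3 left: {0,1,2}→3  {0,1,4}→3  {1,2,4}→6  {1,3,4}→3  {2,3,4}→3
  placing 0:s first → 12 extensions
  placing 2:p first → 6 extensions
  placing 3:q first → 12 extensions
total linear extensions = 30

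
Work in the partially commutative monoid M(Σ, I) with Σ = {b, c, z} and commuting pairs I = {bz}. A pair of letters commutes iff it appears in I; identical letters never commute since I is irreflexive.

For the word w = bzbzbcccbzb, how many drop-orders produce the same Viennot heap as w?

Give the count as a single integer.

30

#0=b has no predecessor
#1=z has no predecessor
#2=b depends on [0:b]
#3=z depends on [1:z]
#4=b depends on [2:b]
#5=c depends on [3:z, 4:b]
#6=c depends on [5:c]
#7=c depends on [6:c]
#8=b depends on [7:c]
#9=z depends on [7:c]
#10=b depends on [8:b]
sources: [0:b, 1:z]
N(rest) = Σ N(rest − s) over sources s of rest; N(one piece) = 1:
  size 1 → [9]=1  [10]=1
  size 2 → [8,10]=1  [9,10]=2
  size 3 → [8,9,10]=3
  size 4 → [7,8,9,10]=3
  size 5 → [6,7,8,9,10]=3
  size 6 → [5,6,7,8,9,10]=3
  size 7 → [3,5,6,7,8,9,10]=3  [4,5,6,7,8,9,10]=3
  size 8 → [1,3,5,6,7,8,9,10]=3  [2,4,5,6,7,8,9,10]=3  [3,4,5,6,7,8,9,10]=6
  size 9 → [0,2,4,5,6,7,8,9,10]=3  [1,3,4,5,6,7,8,9,10]=9  [2,3,4,5,6,7,8,9,10]=9
  first=0(b) contributes 18
  first=1(z) contributes 12
|[w]| = 30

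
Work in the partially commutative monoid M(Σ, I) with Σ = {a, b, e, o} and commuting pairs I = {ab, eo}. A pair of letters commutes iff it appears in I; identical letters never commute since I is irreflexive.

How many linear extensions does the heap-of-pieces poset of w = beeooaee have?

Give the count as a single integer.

6

piece 0:b — minimal
piece 1:e rests on {0:b}
piece 2:e rests on {1:e}
piece 3:o rests on {0:b}
piece 4:o rests on {3:o}
piece 5:a rests on {2:e, 4:o}
piece 6:e rests on {5:a}
piece 7:e rests on {6:e}
minimal pieces: {0:b}
ways to finish when only these pieces remain (= sum over removing one remaining piece with nothing left below it):
  1 left: {7}→1
  2 left: {6,7}→1
  3 left: {5,6,7}→1
  4 left: {2,5,6,7}→1  {4,5,6,7}→1
  5 left: {1,2,5,6,7}→1  {2,4,5,6,7}→2  {3,4,5,6,7}→1
  6 left: {1,2,4,5,6,7}→3  {2,3,4,5,6,7}→3
  placing 0:b first → 6 extensions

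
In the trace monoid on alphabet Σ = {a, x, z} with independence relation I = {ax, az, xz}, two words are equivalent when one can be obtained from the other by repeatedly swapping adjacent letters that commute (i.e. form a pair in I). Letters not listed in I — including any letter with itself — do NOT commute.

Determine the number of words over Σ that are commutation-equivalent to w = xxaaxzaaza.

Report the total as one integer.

piece 0:x — minimal
piece 1:x rests on {0:x}
piece 2:a — minimal
piece 3:a rests on {2:a}
piece 4:x rests on {1:x}
piece 5:z — minimal
piece 6:a rests on {3:a}
piece 7:a rests on {6:a}
piece 8:z rests on {5:z}
piece 9:a rests on {7:a}
minimal pieces: {0:x, 2:a, 5:z}
ways to finish when only these pieces remain (= sum over removing one remaining piece with nothing left below it):
  1 left: {4}→1  {8}→1  {9}→1
  2 left: {1,4}→1  {4,8}→2  {4,9}→2  {5,8}→1  {7,9}→1  {8,9}→2
  3 left: {0,1,4}→1  {1,4,8}→3  {1,4,9}→3  {4,5,8}→3  {4,7,9}→3  {4,8,9}→6  {5,8,9}→3  {6,7,9}→1  {7,8,9}→3
  4 left: {0,1,4,8}→4  {0,1,4,9}→4  {1,4,5,8}→6  {1,4,7,9}→6  {1,4,8,9}→12  {3,6,7,9}→1  {4,5,8,9}→12  {4,6,7,9}→4  {4,7,8,9}→12  {5,7,8,9}→6  {6,7,8,9}→4
  5 left: {0,1,4,5,8}→10  {0,1,4,7,9}→10  {0,1,4,8,9}→20  {1,4,5,8,9}→30  {1,4,6,7,9}→10  {1,4,7,8,9}→30  {2,3,6,7,9}→1  {3,4,6,7,9}→5  {3,6,7,8,9}→5  {4,5,7,8,9}→30  {4,6,7,8,9}→20  {5,6,7,8,9}→10
  6 left: {0,1,4,5,8,9}→60  {0,1,4,6,7,9}→20  {0,1,4,7,8,9}→60  {1,3,4,6,7,9}→15  {1,4,5,7,8,9}→90  {1,4,6,7,8,9}→60  {2,3,4,6,7,9}→6  {2,3,6,7,8,9}→6  {3,4,6,7,8,9}→30  {3,5,6,7,8,9}→15  {4,5,6,7,8,9}→60
  7 left: {0,1,3,4,6,7,9}→35  {0,1,4,5,7,8,9}→210  {0,1,4,6,7,8,9}→140  {1,2,3,4,6,7,9}→21  {1,3,4,6,7,8,9}→105  {1,4,5,6,7,8,9}→210  {2,3,4,6,7,8,9}→42  {2,3,5,6,7,8,9}→21  {3,4,5,6,7,8,9}→105
  8 left: {0,1,2,3,4,6,7,9}→56  {0,1,3,4,6,7,8,9}→280  {0,1,4,5,6,7,8,9}→560  {1,2,3,4,6,7,8,9}→168  {1,3,4,5,6,7,8,9}→420  {2,3,4,5,6,7,8,9}→168
  placing 0:x first → 756 extensions
  placing 2:a first → 1260 extensions
  placing 5:z first → 504 extensions
total linear extensions = 2520

2520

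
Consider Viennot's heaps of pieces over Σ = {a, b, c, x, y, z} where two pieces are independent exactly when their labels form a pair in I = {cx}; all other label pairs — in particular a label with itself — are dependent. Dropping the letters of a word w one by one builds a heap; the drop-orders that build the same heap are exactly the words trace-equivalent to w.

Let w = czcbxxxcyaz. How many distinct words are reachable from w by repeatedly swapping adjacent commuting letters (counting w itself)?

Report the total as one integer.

4

0(c) covers ∅
1(z) covers 0:c
2(c) covers 1:z
3(b) covers 2:c
4(x) covers 3:b
5(x) covers 4:x
6(x) covers 5:x
7(c) covers 3:b
8(y) covers 6:x, 7:c
9(a) covers 8:y
10(z) covers 9:a
floor of heap: 0:c
completions by unplaced set U, small U first (add the entries for U minus each lowest piece of U):
  |U|=1: {10}:1
  |U|=2: {9,10}:1
  |U|=3: {8,9,10}:1
  |U|=4: {6,8,9,10}:1  {7,8,9,10}:1
  |U|=5: {5,6,8,9,10}:1  {6,7,8,9,10}:2
  |U|=6: {4,5,6,8,9,10}:1  {5,6,7,8,9,10}:3
  |U|=7: {4,5,6,7,8,9,10}:4
  |U|=8: {3,4,5,6,7,8,9,10}:4
  |U|=9: {2,3,4,5,6,7,8,9,10}:4
  start at 0(c): 4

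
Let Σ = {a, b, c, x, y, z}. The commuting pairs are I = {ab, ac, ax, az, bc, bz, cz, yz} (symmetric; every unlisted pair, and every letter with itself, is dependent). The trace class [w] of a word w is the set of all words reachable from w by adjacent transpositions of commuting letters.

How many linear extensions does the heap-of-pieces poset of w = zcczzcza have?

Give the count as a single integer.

0(z) covers ∅
1(c) covers ∅
2(c) covers 1:c
3(z) covers 0:z
4(z) covers 3:z
5(c) covers 2:c
6(z) covers 4:z
7(a) covers ∅
floor of heap: 0:z, 1:c, 7:a
completions by unplaced set U, small U first (add the entries for U minus each lowest piece of U):
  |U|=1: {5}:1  {6}:1  {7}:1
  |U|=2: {2,5}:1  {4,6}:1  {5,6}:2  {5,7}:2  {6,7}:2
  |U|=3: {1,2,5}:1  {2,5,6}:3  {2,5,7}:3  {3,4,6}:1  {4,5,6}:3  {4,6,7}:3  {5,6,7}:6
  |U|=4: {0,3,4,6}:1  {1,2,5,6}:4  {1,2,5,7}:4  {2,4,5,6}:6  {2,5,6,7}:12  {3,4,5,6}:4  {3,4,6,7}:4  {4,5,6,7}:12
  |U|=5: {0,3,4,5,6}:5  {0,3,4,6,7}:5  {1,2,4,5,6}:10  {1,2,5,6,7}:20  {2,3,4,5,6}:10  {2,4,5,6,7}:30  {3,4,5,6,7}:20
  |U|=6: {0,2,3,4,5,6}:15  {0,3,4,5,6,7}:30  {1,2,3,4,5,6}:20  {1,2,4,5,6,7}:60  {2,3,4,5,6,7}:60
  start at 0(z): 140
  start at 1(c): 105
  start at 7(a): 35
sum over floor = 280

280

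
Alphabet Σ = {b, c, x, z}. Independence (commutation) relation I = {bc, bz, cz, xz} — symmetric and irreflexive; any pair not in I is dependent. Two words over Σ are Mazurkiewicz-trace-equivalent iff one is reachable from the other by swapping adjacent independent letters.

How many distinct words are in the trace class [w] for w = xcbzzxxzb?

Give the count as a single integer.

drop 0:x onto floor
drop 1:c onto {0:x}
drop 2:b onto {0:x}
drop 3:z onto floor
drop 4:z onto {3:z}
drop 5:x onto {1:c, 2:b}
drop 6:x onto {5:x}
drop 7:z onto {4:z}
drop 8:b onto {6:x}
ground layer = {0:x, 3:z}
drop-orders for the pieces not yet dropped (sum over which currently-grounded one goes next):
  1 to go: {7} 1  {8} 1
  2 to go: {4,7} 1  {6,8} 1  {7,8} 2
  3 to go: {3,4,7} 1  {4,7,8} 3  {5,6,8} 1  {6,7,8} 3
  4 to go: {1,5,6,8} 1  {2,5,6,8} 1  {3,4,7,8} 4  {4,6,7,8} 6  {5,6,7,8} 4
  5 to go: {1,2,5,6,8} 2  {1,5,6,7,8} 5  {2,5,6,7,8} 5  {3,4,6,7,8} 10  {4,5,6,7,8} 10
  6 to go: {0,1,2,5,6,8} 2  {1,2,5,6,7,8} 12  {1,4,5,6,7,8} 15  {2,4,5,6,7,8} 15  {3,4,5,6,7,8} 20
  7 to go: {0,1,2,5,6,7,8} 14  {1,2,4,5,6,7,8} 42  {1,3,4,5,6,7,8} 35  {2,3,4,5,6,7,8} 35
  if 0:x drops first: 112 orders
  if 3:z drops first: 56 orders
heap linearizations: 168

168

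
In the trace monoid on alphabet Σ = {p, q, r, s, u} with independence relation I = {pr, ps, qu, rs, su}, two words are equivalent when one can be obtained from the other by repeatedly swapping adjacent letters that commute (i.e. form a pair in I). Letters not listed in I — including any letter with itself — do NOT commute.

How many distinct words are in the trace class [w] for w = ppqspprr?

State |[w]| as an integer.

30

0(p) covers ∅
1(p) covers 0:p
2(q) covers 1:p
3(s) covers 2:q
4(p) covers 2:q
5(p) covers 4:p
6(r) covers 2:q
7(r) covers 6:r
floor of heap: 0:p
completions by unplaced set U, small U first (add the entries for U minus each lowest piece of U):
  |U|=1: {3}:1  {5}:1  {7}:1
  |U|=2: {3,5}:2  {3,7}:2  {4,5}:1  {5,7}:2  {6,7}:1
  |U|=3: {3,4,5}:3  {3,5,7}:6  {3,6,7}:3  {4,5,7}:3  {5,6,7}:3
  |U|=4: {3,4,5,7}:12  {3,5,6,7}:12  {4,5,6,7}:6
  |U|=5: {3,4,5,6,7}:30
  |U|=6: {2,3,4,5,6,7}:30
  start at 0(p): 30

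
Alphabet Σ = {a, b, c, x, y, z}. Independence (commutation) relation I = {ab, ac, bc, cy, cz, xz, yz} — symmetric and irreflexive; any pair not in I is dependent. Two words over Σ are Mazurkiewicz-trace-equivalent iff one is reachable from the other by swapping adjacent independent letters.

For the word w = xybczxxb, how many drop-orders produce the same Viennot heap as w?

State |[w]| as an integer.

0(x) covers ∅
1(y) covers 0:x
2(b) covers 1:y
3(c) covers 0:x
4(z) covers 2:b
5(x) covers 2:b, 3:c
6(x) covers 5:x
7(b) covers 4:z, 6:x
floor of heap: 0:x
completions by unplaced set U, small U first (add the entries for U minus each lowest piece of U):
  |U|=1: {7}:1
  |U|=2: {4,7}:1  {6,7}:1
  |U|=3: {4,6,7}:2  {5,6,7}:1
  |U|=4: {3,5,6,7}:1  {4,5,6,7}:3
  |U|=5: {2,4,5,6,7}:3  {3,4,5,6,7}:4
  |U|=6: {1,2,4,5,6,7}:3  {2,3,4,5,6,7}:7
  start at 0(x): 10

10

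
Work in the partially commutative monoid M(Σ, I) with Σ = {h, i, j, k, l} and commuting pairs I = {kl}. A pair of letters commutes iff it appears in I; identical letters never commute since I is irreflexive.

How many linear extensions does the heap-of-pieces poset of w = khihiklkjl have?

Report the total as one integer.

3

drop 0:k onto floor
drop 1:h onto {0:k}
drop 2:i onto {1:h}
drop 3:h onto {2:i}
drop 4:i onto {3:h}
drop 5:k onto {4:i}
drop 6:l onto {4:i}
drop 7:k onto {5:k}
drop 8:j onto {6:l, 7:k}
drop 9:l onto {8:j}
ground layer = {0:k}
drop-orders for the pieces not yet dropped (sum over which currently-grounded one goes next):
  1 to go: {9} 1
  2 to go: {8,9} 1
  3 to go: {6,8,9} 1  {7,8,9} 1
  4 to go: {5,7,8,9} 1  {6,7,8,9} 2
  5 to go: {5,6,7,8,9} 3
  6 to go: {4,5,6,7,8,9} 3
  7 to go: {3,4,5,6,7,8,9} 3
  8 to go: {2,3,4,5,6,7,8,9} 3
  if 0:k drops first: 3 orders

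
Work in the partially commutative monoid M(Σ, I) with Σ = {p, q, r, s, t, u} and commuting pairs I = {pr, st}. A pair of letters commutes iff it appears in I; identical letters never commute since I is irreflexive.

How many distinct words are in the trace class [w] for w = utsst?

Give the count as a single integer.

6

0(u) covers ∅
1(t) covers 0:u
2(s) covers 0:u
3(s) covers 2:s
4(t) covers 1:t
floor of heap: 0:u
completions by unplaced set U, small U first (add the entries for U minus each lowest piece of U):
  |U|=1: {3}:1  {4}:1
  |U|=2: {1,4}:1  {2,3}:1  {3,4}:2
  |U|=3: {1,3,4}:3  {2,3,4}:3
  start at 0(u): 6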